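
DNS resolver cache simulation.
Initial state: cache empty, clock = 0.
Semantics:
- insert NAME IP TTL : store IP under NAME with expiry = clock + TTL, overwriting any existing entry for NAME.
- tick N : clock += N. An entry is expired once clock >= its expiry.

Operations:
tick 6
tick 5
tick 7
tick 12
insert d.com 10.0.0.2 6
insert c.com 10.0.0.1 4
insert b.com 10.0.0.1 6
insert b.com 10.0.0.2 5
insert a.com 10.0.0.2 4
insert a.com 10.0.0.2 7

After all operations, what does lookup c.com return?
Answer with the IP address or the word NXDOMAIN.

Answer: 10.0.0.1

Derivation:
Op 1: tick 6 -> clock=6.
Op 2: tick 5 -> clock=11.
Op 3: tick 7 -> clock=18.
Op 4: tick 12 -> clock=30.
Op 5: insert d.com -> 10.0.0.2 (expiry=30+6=36). clock=30
Op 6: insert c.com -> 10.0.0.1 (expiry=30+4=34). clock=30
Op 7: insert b.com -> 10.0.0.1 (expiry=30+6=36). clock=30
Op 8: insert b.com -> 10.0.0.2 (expiry=30+5=35). clock=30
Op 9: insert a.com -> 10.0.0.2 (expiry=30+4=34). clock=30
Op 10: insert a.com -> 10.0.0.2 (expiry=30+7=37). clock=30
lookup c.com: present, ip=10.0.0.1 expiry=34 > clock=30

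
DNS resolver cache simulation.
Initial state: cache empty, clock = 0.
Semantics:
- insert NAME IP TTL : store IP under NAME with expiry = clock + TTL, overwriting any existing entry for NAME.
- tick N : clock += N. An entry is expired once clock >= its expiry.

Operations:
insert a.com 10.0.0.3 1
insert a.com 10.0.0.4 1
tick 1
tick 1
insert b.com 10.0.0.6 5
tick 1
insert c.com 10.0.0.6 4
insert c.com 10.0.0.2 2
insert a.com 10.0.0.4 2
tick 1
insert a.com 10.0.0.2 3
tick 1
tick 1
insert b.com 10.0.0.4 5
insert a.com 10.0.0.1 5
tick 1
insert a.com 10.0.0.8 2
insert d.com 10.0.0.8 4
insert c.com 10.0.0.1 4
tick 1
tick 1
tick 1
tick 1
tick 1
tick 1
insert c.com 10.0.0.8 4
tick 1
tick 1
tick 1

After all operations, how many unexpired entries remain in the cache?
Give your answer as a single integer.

Answer: 1

Derivation:
Op 1: insert a.com -> 10.0.0.3 (expiry=0+1=1). clock=0
Op 2: insert a.com -> 10.0.0.4 (expiry=0+1=1). clock=0
Op 3: tick 1 -> clock=1. purged={a.com}
Op 4: tick 1 -> clock=2.
Op 5: insert b.com -> 10.0.0.6 (expiry=2+5=7). clock=2
Op 6: tick 1 -> clock=3.
Op 7: insert c.com -> 10.0.0.6 (expiry=3+4=7). clock=3
Op 8: insert c.com -> 10.0.0.2 (expiry=3+2=5). clock=3
Op 9: insert a.com -> 10.0.0.4 (expiry=3+2=5). clock=3
Op 10: tick 1 -> clock=4.
Op 11: insert a.com -> 10.0.0.2 (expiry=4+3=7). clock=4
Op 12: tick 1 -> clock=5. purged={c.com}
Op 13: tick 1 -> clock=6.
Op 14: insert b.com -> 10.0.0.4 (expiry=6+5=11). clock=6
Op 15: insert a.com -> 10.0.0.1 (expiry=6+5=11). clock=6
Op 16: tick 1 -> clock=7.
Op 17: insert a.com -> 10.0.0.8 (expiry=7+2=9). clock=7
Op 18: insert d.com -> 10.0.0.8 (expiry=7+4=11). clock=7
Op 19: insert c.com -> 10.0.0.1 (expiry=7+4=11). clock=7
Op 20: tick 1 -> clock=8.
Op 21: tick 1 -> clock=9. purged={a.com}
Op 22: tick 1 -> clock=10.
Op 23: tick 1 -> clock=11. purged={b.com,c.com,d.com}
Op 24: tick 1 -> clock=12.
Op 25: tick 1 -> clock=13.
Op 26: insert c.com -> 10.0.0.8 (expiry=13+4=17). clock=13
Op 27: tick 1 -> clock=14.
Op 28: tick 1 -> clock=15.
Op 29: tick 1 -> clock=16.
Final cache (unexpired): {c.com} -> size=1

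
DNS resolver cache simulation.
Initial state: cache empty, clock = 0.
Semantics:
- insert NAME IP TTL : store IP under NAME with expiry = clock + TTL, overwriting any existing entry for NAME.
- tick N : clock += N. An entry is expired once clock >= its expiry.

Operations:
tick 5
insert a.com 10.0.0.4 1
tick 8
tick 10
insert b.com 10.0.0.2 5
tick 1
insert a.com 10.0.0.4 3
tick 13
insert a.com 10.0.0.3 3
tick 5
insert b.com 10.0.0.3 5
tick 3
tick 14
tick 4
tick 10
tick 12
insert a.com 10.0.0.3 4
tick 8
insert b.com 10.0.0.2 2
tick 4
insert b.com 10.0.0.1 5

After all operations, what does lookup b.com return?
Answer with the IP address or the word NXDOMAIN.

Op 1: tick 5 -> clock=5.
Op 2: insert a.com -> 10.0.0.4 (expiry=5+1=6). clock=5
Op 3: tick 8 -> clock=13. purged={a.com}
Op 4: tick 10 -> clock=23.
Op 5: insert b.com -> 10.0.0.2 (expiry=23+5=28). clock=23
Op 6: tick 1 -> clock=24.
Op 7: insert a.com -> 10.0.0.4 (expiry=24+3=27). clock=24
Op 8: tick 13 -> clock=37. purged={a.com,b.com}
Op 9: insert a.com -> 10.0.0.3 (expiry=37+3=40). clock=37
Op 10: tick 5 -> clock=42. purged={a.com}
Op 11: insert b.com -> 10.0.0.3 (expiry=42+5=47). clock=42
Op 12: tick 3 -> clock=45.
Op 13: tick 14 -> clock=59. purged={b.com}
Op 14: tick 4 -> clock=63.
Op 15: tick 10 -> clock=73.
Op 16: tick 12 -> clock=85.
Op 17: insert a.com -> 10.0.0.3 (expiry=85+4=89). clock=85
Op 18: tick 8 -> clock=93. purged={a.com}
Op 19: insert b.com -> 10.0.0.2 (expiry=93+2=95). clock=93
Op 20: tick 4 -> clock=97. purged={b.com}
Op 21: insert b.com -> 10.0.0.1 (expiry=97+5=102). clock=97
lookup b.com: present, ip=10.0.0.1 expiry=102 > clock=97

Answer: 10.0.0.1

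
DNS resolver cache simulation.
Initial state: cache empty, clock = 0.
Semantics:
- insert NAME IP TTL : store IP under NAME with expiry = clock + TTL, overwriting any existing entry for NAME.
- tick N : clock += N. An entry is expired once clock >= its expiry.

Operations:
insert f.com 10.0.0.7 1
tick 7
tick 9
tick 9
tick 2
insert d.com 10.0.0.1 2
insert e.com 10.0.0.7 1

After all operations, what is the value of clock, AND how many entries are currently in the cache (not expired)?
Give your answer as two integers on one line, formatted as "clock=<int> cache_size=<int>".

Answer: clock=27 cache_size=2

Derivation:
Op 1: insert f.com -> 10.0.0.7 (expiry=0+1=1). clock=0
Op 2: tick 7 -> clock=7. purged={f.com}
Op 3: tick 9 -> clock=16.
Op 4: tick 9 -> clock=25.
Op 5: tick 2 -> clock=27.
Op 6: insert d.com -> 10.0.0.1 (expiry=27+2=29). clock=27
Op 7: insert e.com -> 10.0.0.7 (expiry=27+1=28). clock=27
Final clock = 27
Final cache (unexpired): {d.com,e.com} -> size=2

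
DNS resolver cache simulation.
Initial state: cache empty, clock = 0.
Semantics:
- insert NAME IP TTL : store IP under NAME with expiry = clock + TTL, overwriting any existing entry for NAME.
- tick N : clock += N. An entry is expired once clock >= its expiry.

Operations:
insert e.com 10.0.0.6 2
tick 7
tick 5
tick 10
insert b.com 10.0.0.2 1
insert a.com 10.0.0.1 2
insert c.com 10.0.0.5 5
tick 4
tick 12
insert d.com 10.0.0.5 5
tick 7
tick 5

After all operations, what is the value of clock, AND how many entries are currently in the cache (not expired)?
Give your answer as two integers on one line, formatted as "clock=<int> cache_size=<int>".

Answer: clock=50 cache_size=0

Derivation:
Op 1: insert e.com -> 10.0.0.6 (expiry=0+2=2). clock=0
Op 2: tick 7 -> clock=7. purged={e.com}
Op 3: tick 5 -> clock=12.
Op 4: tick 10 -> clock=22.
Op 5: insert b.com -> 10.0.0.2 (expiry=22+1=23). clock=22
Op 6: insert a.com -> 10.0.0.1 (expiry=22+2=24). clock=22
Op 7: insert c.com -> 10.0.0.5 (expiry=22+5=27). clock=22
Op 8: tick 4 -> clock=26. purged={a.com,b.com}
Op 9: tick 12 -> clock=38. purged={c.com}
Op 10: insert d.com -> 10.0.0.5 (expiry=38+5=43). clock=38
Op 11: tick 7 -> clock=45. purged={d.com}
Op 12: tick 5 -> clock=50.
Final clock = 50
Final cache (unexpired): {} -> size=0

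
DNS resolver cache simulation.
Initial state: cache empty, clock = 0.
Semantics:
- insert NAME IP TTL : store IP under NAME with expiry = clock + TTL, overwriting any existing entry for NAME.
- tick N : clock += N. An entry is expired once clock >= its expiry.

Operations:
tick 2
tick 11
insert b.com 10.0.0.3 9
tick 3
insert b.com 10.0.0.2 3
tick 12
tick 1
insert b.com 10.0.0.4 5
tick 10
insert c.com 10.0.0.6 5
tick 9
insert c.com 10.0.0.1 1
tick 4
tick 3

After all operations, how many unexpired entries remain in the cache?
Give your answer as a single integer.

Answer: 0

Derivation:
Op 1: tick 2 -> clock=2.
Op 2: tick 11 -> clock=13.
Op 3: insert b.com -> 10.0.0.3 (expiry=13+9=22). clock=13
Op 4: tick 3 -> clock=16.
Op 5: insert b.com -> 10.0.0.2 (expiry=16+3=19). clock=16
Op 6: tick 12 -> clock=28. purged={b.com}
Op 7: tick 1 -> clock=29.
Op 8: insert b.com -> 10.0.0.4 (expiry=29+5=34). clock=29
Op 9: tick 10 -> clock=39. purged={b.com}
Op 10: insert c.com -> 10.0.0.6 (expiry=39+5=44). clock=39
Op 11: tick 9 -> clock=48. purged={c.com}
Op 12: insert c.com -> 10.0.0.1 (expiry=48+1=49). clock=48
Op 13: tick 4 -> clock=52. purged={c.com}
Op 14: tick 3 -> clock=55.
Final cache (unexpired): {} -> size=0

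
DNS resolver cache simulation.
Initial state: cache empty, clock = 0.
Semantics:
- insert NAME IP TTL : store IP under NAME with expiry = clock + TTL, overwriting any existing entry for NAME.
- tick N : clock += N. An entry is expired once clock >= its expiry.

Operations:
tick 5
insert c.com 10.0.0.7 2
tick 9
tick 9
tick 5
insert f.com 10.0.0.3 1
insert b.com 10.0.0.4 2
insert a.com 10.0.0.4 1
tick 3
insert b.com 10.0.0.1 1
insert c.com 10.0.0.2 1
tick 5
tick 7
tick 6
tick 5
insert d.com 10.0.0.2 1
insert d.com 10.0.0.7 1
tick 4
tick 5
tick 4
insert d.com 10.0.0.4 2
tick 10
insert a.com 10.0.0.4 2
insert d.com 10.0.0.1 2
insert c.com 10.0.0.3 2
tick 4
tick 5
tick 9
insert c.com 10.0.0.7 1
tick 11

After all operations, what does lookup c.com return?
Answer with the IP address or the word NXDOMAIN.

Op 1: tick 5 -> clock=5.
Op 2: insert c.com -> 10.0.0.7 (expiry=5+2=7). clock=5
Op 3: tick 9 -> clock=14. purged={c.com}
Op 4: tick 9 -> clock=23.
Op 5: tick 5 -> clock=28.
Op 6: insert f.com -> 10.0.0.3 (expiry=28+1=29). clock=28
Op 7: insert b.com -> 10.0.0.4 (expiry=28+2=30). clock=28
Op 8: insert a.com -> 10.0.0.4 (expiry=28+1=29). clock=28
Op 9: tick 3 -> clock=31. purged={a.com,b.com,f.com}
Op 10: insert b.com -> 10.0.0.1 (expiry=31+1=32). clock=31
Op 11: insert c.com -> 10.0.0.2 (expiry=31+1=32). clock=31
Op 12: tick 5 -> clock=36. purged={b.com,c.com}
Op 13: tick 7 -> clock=43.
Op 14: tick 6 -> clock=49.
Op 15: tick 5 -> clock=54.
Op 16: insert d.com -> 10.0.0.2 (expiry=54+1=55). clock=54
Op 17: insert d.com -> 10.0.0.7 (expiry=54+1=55). clock=54
Op 18: tick 4 -> clock=58. purged={d.com}
Op 19: tick 5 -> clock=63.
Op 20: tick 4 -> clock=67.
Op 21: insert d.com -> 10.0.0.4 (expiry=67+2=69). clock=67
Op 22: tick 10 -> clock=77. purged={d.com}
Op 23: insert a.com -> 10.0.0.4 (expiry=77+2=79). clock=77
Op 24: insert d.com -> 10.0.0.1 (expiry=77+2=79). clock=77
Op 25: insert c.com -> 10.0.0.3 (expiry=77+2=79). clock=77
Op 26: tick 4 -> clock=81. purged={a.com,c.com,d.com}
Op 27: tick 5 -> clock=86.
Op 28: tick 9 -> clock=95.
Op 29: insert c.com -> 10.0.0.7 (expiry=95+1=96). clock=95
Op 30: tick 11 -> clock=106. purged={c.com}
lookup c.com: not in cache (expired or never inserted)

Answer: NXDOMAIN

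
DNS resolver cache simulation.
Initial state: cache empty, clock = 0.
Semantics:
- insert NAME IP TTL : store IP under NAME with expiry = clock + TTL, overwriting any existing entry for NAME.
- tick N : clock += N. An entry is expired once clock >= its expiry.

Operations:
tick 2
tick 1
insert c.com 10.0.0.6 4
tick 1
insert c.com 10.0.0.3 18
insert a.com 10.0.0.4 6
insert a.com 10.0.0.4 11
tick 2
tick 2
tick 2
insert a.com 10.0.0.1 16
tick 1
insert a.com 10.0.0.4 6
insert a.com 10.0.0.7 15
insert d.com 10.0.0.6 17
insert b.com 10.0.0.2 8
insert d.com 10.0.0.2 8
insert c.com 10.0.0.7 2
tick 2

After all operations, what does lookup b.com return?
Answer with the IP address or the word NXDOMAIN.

Answer: 10.0.0.2

Derivation:
Op 1: tick 2 -> clock=2.
Op 2: tick 1 -> clock=3.
Op 3: insert c.com -> 10.0.0.6 (expiry=3+4=7). clock=3
Op 4: tick 1 -> clock=4.
Op 5: insert c.com -> 10.0.0.3 (expiry=4+18=22). clock=4
Op 6: insert a.com -> 10.0.0.4 (expiry=4+6=10). clock=4
Op 7: insert a.com -> 10.0.0.4 (expiry=4+11=15). clock=4
Op 8: tick 2 -> clock=6.
Op 9: tick 2 -> clock=8.
Op 10: tick 2 -> clock=10.
Op 11: insert a.com -> 10.0.0.1 (expiry=10+16=26). clock=10
Op 12: tick 1 -> clock=11.
Op 13: insert a.com -> 10.0.0.4 (expiry=11+6=17). clock=11
Op 14: insert a.com -> 10.0.0.7 (expiry=11+15=26). clock=11
Op 15: insert d.com -> 10.0.0.6 (expiry=11+17=28). clock=11
Op 16: insert b.com -> 10.0.0.2 (expiry=11+8=19). clock=11
Op 17: insert d.com -> 10.0.0.2 (expiry=11+8=19). clock=11
Op 18: insert c.com -> 10.0.0.7 (expiry=11+2=13). clock=11
Op 19: tick 2 -> clock=13. purged={c.com}
lookup b.com: present, ip=10.0.0.2 expiry=19 > clock=13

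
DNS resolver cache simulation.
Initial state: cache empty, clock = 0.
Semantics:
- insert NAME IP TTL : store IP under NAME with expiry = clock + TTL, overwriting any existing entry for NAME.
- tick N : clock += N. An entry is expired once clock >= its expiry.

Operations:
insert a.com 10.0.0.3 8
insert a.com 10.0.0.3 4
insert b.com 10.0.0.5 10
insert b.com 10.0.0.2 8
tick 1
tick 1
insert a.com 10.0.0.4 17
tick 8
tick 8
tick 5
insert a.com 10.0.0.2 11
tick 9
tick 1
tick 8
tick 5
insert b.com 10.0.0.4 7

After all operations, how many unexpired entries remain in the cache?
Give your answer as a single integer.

Op 1: insert a.com -> 10.0.0.3 (expiry=0+8=8). clock=0
Op 2: insert a.com -> 10.0.0.3 (expiry=0+4=4). clock=0
Op 3: insert b.com -> 10.0.0.5 (expiry=0+10=10). clock=0
Op 4: insert b.com -> 10.0.0.2 (expiry=0+8=8). clock=0
Op 5: tick 1 -> clock=1.
Op 6: tick 1 -> clock=2.
Op 7: insert a.com -> 10.0.0.4 (expiry=2+17=19). clock=2
Op 8: tick 8 -> clock=10. purged={b.com}
Op 9: tick 8 -> clock=18.
Op 10: tick 5 -> clock=23. purged={a.com}
Op 11: insert a.com -> 10.0.0.2 (expiry=23+11=34). clock=23
Op 12: tick 9 -> clock=32.
Op 13: tick 1 -> clock=33.
Op 14: tick 8 -> clock=41. purged={a.com}
Op 15: tick 5 -> clock=46.
Op 16: insert b.com -> 10.0.0.4 (expiry=46+7=53). clock=46
Final cache (unexpired): {b.com} -> size=1

Answer: 1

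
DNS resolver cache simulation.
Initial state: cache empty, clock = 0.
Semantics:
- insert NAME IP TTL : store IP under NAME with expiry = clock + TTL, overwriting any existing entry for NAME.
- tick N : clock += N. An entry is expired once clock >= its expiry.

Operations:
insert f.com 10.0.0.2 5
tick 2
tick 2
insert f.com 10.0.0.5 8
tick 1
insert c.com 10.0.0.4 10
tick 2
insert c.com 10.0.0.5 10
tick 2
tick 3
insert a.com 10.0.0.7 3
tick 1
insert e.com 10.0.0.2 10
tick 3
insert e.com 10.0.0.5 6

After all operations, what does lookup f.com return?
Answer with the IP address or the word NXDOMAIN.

Answer: NXDOMAIN

Derivation:
Op 1: insert f.com -> 10.0.0.2 (expiry=0+5=5). clock=0
Op 2: tick 2 -> clock=2.
Op 3: tick 2 -> clock=4.
Op 4: insert f.com -> 10.0.0.5 (expiry=4+8=12). clock=4
Op 5: tick 1 -> clock=5.
Op 6: insert c.com -> 10.0.0.4 (expiry=5+10=15). clock=5
Op 7: tick 2 -> clock=7.
Op 8: insert c.com -> 10.0.0.5 (expiry=7+10=17). clock=7
Op 9: tick 2 -> clock=9.
Op 10: tick 3 -> clock=12. purged={f.com}
Op 11: insert a.com -> 10.0.0.7 (expiry=12+3=15). clock=12
Op 12: tick 1 -> clock=13.
Op 13: insert e.com -> 10.0.0.2 (expiry=13+10=23). clock=13
Op 14: tick 3 -> clock=16. purged={a.com}
Op 15: insert e.com -> 10.0.0.5 (expiry=16+6=22). clock=16
lookup f.com: not in cache (expired or never inserted)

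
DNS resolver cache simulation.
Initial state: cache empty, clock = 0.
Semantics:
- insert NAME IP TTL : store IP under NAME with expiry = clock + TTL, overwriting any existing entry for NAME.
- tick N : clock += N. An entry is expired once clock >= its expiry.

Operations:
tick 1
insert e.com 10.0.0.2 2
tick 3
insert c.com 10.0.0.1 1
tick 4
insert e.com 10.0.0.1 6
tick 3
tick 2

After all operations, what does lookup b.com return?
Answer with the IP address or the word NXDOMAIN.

Op 1: tick 1 -> clock=1.
Op 2: insert e.com -> 10.0.0.2 (expiry=1+2=3). clock=1
Op 3: tick 3 -> clock=4. purged={e.com}
Op 4: insert c.com -> 10.0.0.1 (expiry=4+1=5). clock=4
Op 5: tick 4 -> clock=8. purged={c.com}
Op 6: insert e.com -> 10.0.0.1 (expiry=8+6=14). clock=8
Op 7: tick 3 -> clock=11.
Op 8: tick 2 -> clock=13.
lookup b.com: not in cache (expired or never inserted)

Answer: NXDOMAIN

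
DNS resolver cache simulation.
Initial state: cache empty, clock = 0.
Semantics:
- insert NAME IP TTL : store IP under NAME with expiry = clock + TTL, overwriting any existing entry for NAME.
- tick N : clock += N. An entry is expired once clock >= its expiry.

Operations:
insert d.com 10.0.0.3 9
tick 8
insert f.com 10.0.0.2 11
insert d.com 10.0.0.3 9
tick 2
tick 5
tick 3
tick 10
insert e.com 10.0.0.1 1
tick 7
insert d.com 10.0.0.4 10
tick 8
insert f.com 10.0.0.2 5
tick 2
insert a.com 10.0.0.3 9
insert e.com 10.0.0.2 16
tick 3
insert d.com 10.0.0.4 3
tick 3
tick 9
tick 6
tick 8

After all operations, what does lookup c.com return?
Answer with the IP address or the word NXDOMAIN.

Answer: NXDOMAIN

Derivation:
Op 1: insert d.com -> 10.0.0.3 (expiry=0+9=9). clock=0
Op 2: tick 8 -> clock=8.
Op 3: insert f.com -> 10.0.0.2 (expiry=8+11=19). clock=8
Op 4: insert d.com -> 10.0.0.3 (expiry=8+9=17). clock=8
Op 5: tick 2 -> clock=10.
Op 6: tick 5 -> clock=15.
Op 7: tick 3 -> clock=18. purged={d.com}
Op 8: tick 10 -> clock=28. purged={f.com}
Op 9: insert e.com -> 10.0.0.1 (expiry=28+1=29). clock=28
Op 10: tick 7 -> clock=35. purged={e.com}
Op 11: insert d.com -> 10.0.0.4 (expiry=35+10=45). clock=35
Op 12: tick 8 -> clock=43.
Op 13: insert f.com -> 10.0.0.2 (expiry=43+5=48). clock=43
Op 14: tick 2 -> clock=45. purged={d.com}
Op 15: insert a.com -> 10.0.0.3 (expiry=45+9=54). clock=45
Op 16: insert e.com -> 10.0.0.2 (expiry=45+16=61). clock=45
Op 17: tick 3 -> clock=48. purged={f.com}
Op 18: insert d.com -> 10.0.0.4 (expiry=48+3=51). clock=48
Op 19: tick 3 -> clock=51. purged={d.com}
Op 20: tick 9 -> clock=60. purged={a.com}
Op 21: tick 6 -> clock=66. purged={e.com}
Op 22: tick 8 -> clock=74.
lookup c.com: not in cache (expired or never inserted)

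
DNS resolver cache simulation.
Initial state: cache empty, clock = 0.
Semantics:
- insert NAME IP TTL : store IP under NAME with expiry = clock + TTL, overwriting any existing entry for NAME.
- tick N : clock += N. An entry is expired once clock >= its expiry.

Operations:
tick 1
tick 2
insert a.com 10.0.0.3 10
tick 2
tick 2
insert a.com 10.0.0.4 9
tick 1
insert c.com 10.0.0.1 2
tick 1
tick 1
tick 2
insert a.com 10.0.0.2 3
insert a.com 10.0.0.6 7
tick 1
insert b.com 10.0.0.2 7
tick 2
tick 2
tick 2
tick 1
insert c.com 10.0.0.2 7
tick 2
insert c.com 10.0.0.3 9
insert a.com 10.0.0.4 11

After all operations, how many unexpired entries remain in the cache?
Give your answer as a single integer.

Answer: 2

Derivation:
Op 1: tick 1 -> clock=1.
Op 2: tick 2 -> clock=3.
Op 3: insert a.com -> 10.0.0.3 (expiry=3+10=13). clock=3
Op 4: tick 2 -> clock=5.
Op 5: tick 2 -> clock=7.
Op 6: insert a.com -> 10.0.0.4 (expiry=7+9=16). clock=7
Op 7: tick 1 -> clock=8.
Op 8: insert c.com -> 10.0.0.1 (expiry=8+2=10). clock=8
Op 9: tick 1 -> clock=9.
Op 10: tick 1 -> clock=10. purged={c.com}
Op 11: tick 2 -> clock=12.
Op 12: insert a.com -> 10.0.0.2 (expiry=12+3=15). clock=12
Op 13: insert a.com -> 10.0.0.6 (expiry=12+7=19). clock=12
Op 14: tick 1 -> clock=13.
Op 15: insert b.com -> 10.0.0.2 (expiry=13+7=20). clock=13
Op 16: tick 2 -> clock=15.
Op 17: tick 2 -> clock=17.
Op 18: tick 2 -> clock=19. purged={a.com}
Op 19: tick 1 -> clock=20. purged={b.com}
Op 20: insert c.com -> 10.0.0.2 (expiry=20+7=27). clock=20
Op 21: tick 2 -> clock=22.
Op 22: insert c.com -> 10.0.0.3 (expiry=22+9=31). clock=22
Op 23: insert a.com -> 10.0.0.4 (expiry=22+11=33). clock=22
Final cache (unexpired): {a.com,c.com} -> size=2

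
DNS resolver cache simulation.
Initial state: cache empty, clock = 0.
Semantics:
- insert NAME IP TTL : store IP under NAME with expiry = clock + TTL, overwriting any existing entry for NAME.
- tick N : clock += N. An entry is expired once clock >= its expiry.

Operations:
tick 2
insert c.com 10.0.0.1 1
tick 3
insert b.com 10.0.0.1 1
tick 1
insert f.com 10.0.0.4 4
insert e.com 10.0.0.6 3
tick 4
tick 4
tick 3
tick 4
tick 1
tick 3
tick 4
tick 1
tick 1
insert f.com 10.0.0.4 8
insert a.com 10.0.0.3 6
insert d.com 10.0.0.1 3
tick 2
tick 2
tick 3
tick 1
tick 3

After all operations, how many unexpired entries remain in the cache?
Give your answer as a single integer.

Answer: 0

Derivation:
Op 1: tick 2 -> clock=2.
Op 2: insert c.com -> 10.0.0.1 (expiry=2+1=3). clock=2
Op 3: tick 3 -> clock=5. purged={c.com}
Op 4: insert b.com -> 10.0.0.1 (expiry=5+1=6). clock=5
Op 5: tick 1 -> clock=6. purged={b.com}
Op 6: insert f.com -> 10.0.0.4 (expiry=6+4=10). clock=6
Op 7: insert e.com -> 10.0.0.6 (expiry=6+3=9). clock=6
Op 8: tick 4 -> clock=10. purged={e.com,f.com}
Op 9: tick 4 -> clock=14.
Op 10: tick 3 -> clock=17.
Op 11: tick 4 -> clock=21.
Op 12: tick 1 -> clock=22.
Op 13: tick 3 -> clock=25.
Op 14: tick 4 -> clock=29.
Op 15: tick 1 -> clock=30.
Op 16: tick 1 -> clock=31.
Op 17: insert f.com -> 10.0.0.4 (expiry=31+8=39). clock=31
Op 18: insert a.com -> 10.0.0.3 (expiry=31+6=37). clock=31
Op 19: insert d.com -> 10.0.0.1 (expiry=31+3=34). clock=31
Op 20: tick 2 -> clock=33.
Op 21: tick 2 -> clock=35. purged={d.com}
Op 22: tick 3 -> clock=38. purged={a.com}
Op 23: tick 1 -> clock=39. purged={f.com}
Op 24: tick 3 -> clock=42.
Final cache (unexpired): {} -> size=0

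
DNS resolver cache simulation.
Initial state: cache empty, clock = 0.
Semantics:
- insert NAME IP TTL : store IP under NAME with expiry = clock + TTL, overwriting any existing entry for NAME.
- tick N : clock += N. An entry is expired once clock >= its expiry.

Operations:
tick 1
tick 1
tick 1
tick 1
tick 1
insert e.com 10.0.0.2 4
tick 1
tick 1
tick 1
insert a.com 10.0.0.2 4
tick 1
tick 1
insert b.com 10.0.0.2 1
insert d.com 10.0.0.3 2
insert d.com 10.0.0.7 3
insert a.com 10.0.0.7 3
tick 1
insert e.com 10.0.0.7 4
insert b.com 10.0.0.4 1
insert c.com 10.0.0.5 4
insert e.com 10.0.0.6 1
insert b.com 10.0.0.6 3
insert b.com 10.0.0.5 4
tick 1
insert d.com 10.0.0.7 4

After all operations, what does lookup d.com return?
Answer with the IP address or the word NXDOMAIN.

Op 1: tick 1 -> clock=1.
Op 2: tick 1 -> clock=2.
Op 3: tick 1 -> clock=3.
Op 4: tick 1 -> clock=4.
Op 5: tick 1 -> clock=5.
Op 6: insert e.com -> 10.0.0.2 (expiry=5+4=9). clock=5
Op 7: tick 1 -> clock=6.
Op 8: tick 1 -> clock=7.
Op 9: tick 1 -> clock=8.
Op 10: insert a.com -> 10.0.0.2 (expiry=8+4=12). clock=8
Op 11: tick 1 -> clock=9. purged={e.com}
Op 12: tick 1 -> clock=10.
Op 13: insert b.com -> 10.0.0.2 (expiry=10+1=11). clock=10
Op 14: insert d.com -> 10.0.0.3 (expiry=10+2=12). clock=10
Op 15: insert d.com -> 10.0.0.7 (expiry=10+3=13). clock=10
Op 16: insert a.com -> 10.0.0.7 (expiry=10+3=13). clock=10
Op 17: tick 1 -> clock=11. purged={b.com}
Op 18: insert e.com -> 10.0.0.7 (expiry=11+4=15). clock=11
Op 19: insert b.com -> 10.0.0.4 (expiry=11+1=12). clock=11
Op 20: insert c.com -> 10.0.0.5 (expiry=11+4=15). clock=11
Op 21: insert e.com -> 10.0.0.6 (expiry=11+1=12). clock=11
Op 22: insert b.com -> 10.0.0.6 (expiry=11+3=14). clock=11
Op 23: insert b.com -> 10.0.0.5 (expiry=11+4=15). clock=11
Op 24: tick 1 -> clock=12. purged={e.com}
Op 25: insert d.com -> 10.0.0.7 (expiry=12+4=16). clock=12
lookup d.com: present, ip=10.0.0.7 expiry=16 > clock=12

Answer: 10.0.0.7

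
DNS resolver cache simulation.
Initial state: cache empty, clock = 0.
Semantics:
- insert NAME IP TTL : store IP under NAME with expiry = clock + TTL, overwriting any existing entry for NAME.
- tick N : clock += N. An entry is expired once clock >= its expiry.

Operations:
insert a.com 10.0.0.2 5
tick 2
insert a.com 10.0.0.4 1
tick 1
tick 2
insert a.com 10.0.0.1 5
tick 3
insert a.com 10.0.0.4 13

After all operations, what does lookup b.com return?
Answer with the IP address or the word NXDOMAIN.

Answer: NXDOMAIN

Derivation:
Op 1: insert a.com -> 10.0.0.2 (expiry=0+5=5). clock=0
Op 2: tick 2 -> clock=2.
Op 3: insert a.com -> 10.0.0.4 (expiry=2+1=3). clock=2
Op 4: tick 1 -> clock=3. purged={a.com}
Op 5: tick 2 -> clock=5.
Op 6: insert a.com -> 10.0.0.1 (expiry=5+5=10). clock=5
Op 7: tick 3 -> clock=8.
Op 8: insert a.com -> 10.0.0.4 (expiry=8+13=21). clock=8
lookup b.com: not in cache (expired or never inserted)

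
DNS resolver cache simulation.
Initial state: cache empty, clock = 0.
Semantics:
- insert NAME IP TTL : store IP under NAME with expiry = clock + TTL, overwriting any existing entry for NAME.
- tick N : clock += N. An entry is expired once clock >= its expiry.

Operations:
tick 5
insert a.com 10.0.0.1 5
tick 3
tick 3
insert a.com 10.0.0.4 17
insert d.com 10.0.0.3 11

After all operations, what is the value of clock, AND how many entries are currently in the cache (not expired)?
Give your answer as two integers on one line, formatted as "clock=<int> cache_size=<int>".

Answer: clock=11 cache_size=2

Derivation:
Op 1: tick 5 -> clock=5.
Op 2: insert a.com -> 10.0.0.1 (expiry=5+5=10). clock=5
Op 3: tick 3 -> clock=8.
Op 4: tick 3 -> clock=11. purged={a.com}
Op 5: insert a.com -> 10.0.0.4 (expiry=11+17=28). clock=11
Op 6: insert d.com -> 10.0.0.3 (expiry=11+11=22). clock=11
Final clock = 11
Final cache (unexpired): {a.com,d.com} -> size=2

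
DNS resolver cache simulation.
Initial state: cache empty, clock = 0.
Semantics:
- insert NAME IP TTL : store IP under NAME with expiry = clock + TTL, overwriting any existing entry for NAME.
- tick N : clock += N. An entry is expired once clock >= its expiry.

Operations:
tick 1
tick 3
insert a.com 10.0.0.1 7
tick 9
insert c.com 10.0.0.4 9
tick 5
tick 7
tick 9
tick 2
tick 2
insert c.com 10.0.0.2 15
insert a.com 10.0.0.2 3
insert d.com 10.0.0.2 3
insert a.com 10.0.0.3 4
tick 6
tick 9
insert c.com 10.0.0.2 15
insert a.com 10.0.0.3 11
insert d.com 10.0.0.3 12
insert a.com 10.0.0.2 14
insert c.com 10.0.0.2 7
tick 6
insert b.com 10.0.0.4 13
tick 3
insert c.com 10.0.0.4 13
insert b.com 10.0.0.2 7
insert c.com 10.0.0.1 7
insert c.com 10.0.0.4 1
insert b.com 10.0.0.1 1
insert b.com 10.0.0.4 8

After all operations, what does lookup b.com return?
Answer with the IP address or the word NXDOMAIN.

Answer: 10.0.0.4

Derivation:
Op 1: tick 1 -> clock=1.
Op 2: tick 3 -> clock=4.
Op 3: insert a.com -> 10.0.0.1 (expiry=4+7=11). clock=4
Op 4: tick 9 -> clock=13. purged={a.com}
Op 5: insert c.com -> 10.0.0.4 (expiry=13+9=22). clock=13
Op 6: tick 5 -> clock=18.
Op 7: tick 7 -> clock=25. purged={c.com}
Op 8: tick 9 -> clock=34.
Op 9: tick 2 -> clock=36.
Op 10: tick 2 -> clock=38.
Op 11: insert c.com -> 10.0.0.2 (expiry=38+15=53). clock=38
Op 12: insert a.com -> 10.0.0.2 (expiry=38+3=41). clock=38
Op 13: insert d.com -> 10.0.0.2 (expiry=38+3=41). clock=38
Op 14: insert a.com -> 10.0.0.3 (expiry=38+4=42). clock=38
Op 15: tick 6 -> clock=44. purged={a.com,d.com}
Op 16: tick 9 -> clock=53. purged={c.com}
Op 17: insert c.com -> 10.0.0.2 (expiry=53+15=68). clock=53
Op 18: insert a.com -> 10.0.0.3 (expiry=53+11=64). clock=53
Op 19: insert d.com -> 10.0.0.3 (expiry=53+12=65). clock=53
Op 20: insert a.com -> 10.0.0.2 (expiry=53+14=67). clock=53
Op 21: insert c.com -> 10.0.0.2 (expiry=53+7=60). clock=53
Op 22: tick 6 -> clock=59.
Op 23: insert b.com -> 10.0.0.4 (expiry=59+13=72). clock=59
Op 24: tick 3 -> clock=62. purged={c.com}
Op 25: insert c.com -> 10.0.0.4 (expiry=62+13=75). clock=62
Op 26: insert b.com -> 10.0.0.2 (expiry=62+7=69). clock=62
Op 27: insert c.com -> 10.0.0.1 (expiry=62+7=69). clock=62
Op 28: insert c.com -> 10.0.0.4 (expiry=62+1=63). clock=62
Op 29: insert b.com -> 10.0.0.1 (expiry=62+1=63). clock=62
Op 30: insert b.com -> 10.0.0.4 (expiry=62+8=70). clock=62
lookup b.com: present, ip=10.0.0.4 expiry=70 > clock=62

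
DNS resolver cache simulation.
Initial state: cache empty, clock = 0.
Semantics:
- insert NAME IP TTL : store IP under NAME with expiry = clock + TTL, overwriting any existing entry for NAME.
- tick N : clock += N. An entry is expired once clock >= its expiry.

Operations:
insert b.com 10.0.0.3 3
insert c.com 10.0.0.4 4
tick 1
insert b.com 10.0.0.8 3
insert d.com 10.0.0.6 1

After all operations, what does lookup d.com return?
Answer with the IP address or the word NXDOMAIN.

Op 1: insert b.com -> 10.0.0.3 (expiry=0+3=3). clock=0
Op 2: insert c.com -> 10.0.0.4 (expiry=0+4=4). clock=0
Op 3: tick 1 -> clock=1.
Op 4: insert b.com -> 10.0.0.8 (expiry=1+3=4). clock=1
Op 5: insert d.com -> 10.0.0.6 (expiry=1+1=2). clock=1
lookup d.com: present, ip=10.0.0.6 expiry=2 > clock=1

Answer: 10.0.0.6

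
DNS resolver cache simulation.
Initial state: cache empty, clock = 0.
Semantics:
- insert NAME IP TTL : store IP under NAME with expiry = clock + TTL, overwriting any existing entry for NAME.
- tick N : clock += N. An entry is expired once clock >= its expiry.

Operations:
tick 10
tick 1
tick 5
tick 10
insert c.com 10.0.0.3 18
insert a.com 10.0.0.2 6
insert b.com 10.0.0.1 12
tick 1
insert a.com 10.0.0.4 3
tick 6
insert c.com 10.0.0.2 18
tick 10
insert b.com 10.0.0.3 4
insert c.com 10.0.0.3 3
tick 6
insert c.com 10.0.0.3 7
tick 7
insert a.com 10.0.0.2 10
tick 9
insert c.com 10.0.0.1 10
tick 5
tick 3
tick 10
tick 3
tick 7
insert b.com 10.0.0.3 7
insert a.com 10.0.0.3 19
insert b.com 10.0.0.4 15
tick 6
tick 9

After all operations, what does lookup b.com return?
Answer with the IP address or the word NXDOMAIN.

Op 1: tick 10 -> clock=10.
Op 2: tick 1 -> clock=11.
Op 3: tick 5 -> clock=16.
Op 4: tick 10 -> clock=26.
Op 5: insert c.com -> 10.0.0.3 (expiry=26+18=44). clock=26
Op 6: insert a.com -> 10.0.0.2 (expiry=26+6=32). clock=26
Op 7: insert b.com -> 10.0.0.1 (expiry=26+12=38). clock=26
Op 8: tick 1 -> clock=27.
Op 9: insert a.com -> 10.0.0.4 (expiry=27+3=30). clock=27
Op 10: tick 6 -> clock=33. purged={a.com}
Op 11: insert c.com -> 10.0.0.2 (expiry=33+18=51). clock=33
Op 12: tick 10 -> clock=43. purged={b.com}
Op 13: insert b.com -> 10.0.0.3 (expiry=43+4=47). clock=43
Op 14: insert c.com -> 10.0.0.3 (expiry=43+3=46). clock=43
Op 15: tick 6 -> clock=49. purged={b.com,c.com}
Op 16: insert c.com -> 10.0.0.3 (expiry=49+7=56). clock=49
Op 17: tick 7 -> clock=56. purged={c.com}
Op 18: insert a.com -> 10.0.0.2 (expiry=56+10=66). clock=56
Op 19: tick 9 -> clock=65.
Op 20: insert c.com -> 10.0.0.1 (expiry=65+10=75). clock=65
Op 21: tick 5 -> clock=70. purged={a.com}
Op 22: tick 3 -> clock=73.
Op 23: tick 10 -> clock=83. purged={c.com}
Op 24: tick 3 -> clock=86.
Op 25: tick 7 -> clock=93.
Op 26: insert b.com -> 10.0.0.3 (expiry=93+7=100). clock=93
Op 27: insert a.com -> 10.0.0.3 (expiry=93+19=112). clock=93
Op 28: insert b.com -> 10.0.0.4 (expiry=93+15=108). clock=93
Op 29: tick 6 -> clock=99.
Op 30: tick 9 -> clock=108. purged={b.com}
lookup b.com: not in cache (expired or never inserted)

Answer: NXDOMAIN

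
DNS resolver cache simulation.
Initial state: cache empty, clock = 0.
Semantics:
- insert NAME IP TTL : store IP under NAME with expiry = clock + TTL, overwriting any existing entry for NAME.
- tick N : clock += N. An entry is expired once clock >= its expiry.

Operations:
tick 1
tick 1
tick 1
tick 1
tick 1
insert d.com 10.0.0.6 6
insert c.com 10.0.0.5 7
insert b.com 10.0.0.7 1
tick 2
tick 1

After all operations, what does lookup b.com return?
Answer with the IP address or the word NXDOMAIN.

Op 1: tick 1 -> clock=1.
Op 2: tick 1 -> clock=2.
Op 3: tick 1 -> clock=3.
Op 4: tick 1 -> clock=4.
Op 5: tick 1 -> clock=5.
Op 6: insert d.com -> 10.0.0.6 (expiry=5+6=11). clock=5
Op 7: insert c.com -> 10.0.0.5 (expiry=5+7=12). clock=5
Op 8: insert b.com -> 10.0.0.7 (expiry=5+1=6). clock=5
Op 9: tick 2 -> clock=7. purged={b.com}
Op 10: tick 1 -> clock=8.
lookup b.com: not in cache (expired or never inserted)

Answer: NXDOMAIN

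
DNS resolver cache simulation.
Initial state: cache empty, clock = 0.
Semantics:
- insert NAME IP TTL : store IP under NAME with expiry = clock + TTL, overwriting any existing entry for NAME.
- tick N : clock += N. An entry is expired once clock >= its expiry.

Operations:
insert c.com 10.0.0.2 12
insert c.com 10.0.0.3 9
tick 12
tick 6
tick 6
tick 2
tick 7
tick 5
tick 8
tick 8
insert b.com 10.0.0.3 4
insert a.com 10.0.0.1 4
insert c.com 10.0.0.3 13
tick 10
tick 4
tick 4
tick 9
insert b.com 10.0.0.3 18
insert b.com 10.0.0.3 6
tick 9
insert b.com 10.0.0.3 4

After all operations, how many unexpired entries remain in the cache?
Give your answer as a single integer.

Op 1: insert c.com -> 10.0.0.2 (expiry=0+12=12). clock=0
Op 2: insert c.com -> 10.0.0.3 (expiry=0+9=9). clock=0
Op 3: tick 12 -> clock=12. purged={c.com}
Op 4: tick 6 -> clock=18.
Op 5: tick 6 -> clock=24.
Op 6: tick 2 -> clock=26.
Op 7: tick 7 -> clock=33.
Op 8: tick 5 -> clock=38.
Op 9: tick 8 -> clock=46.
Op 10: tick 8 -> clock=54.
Op 11: insert b.com -> 10.0.0.3 (expiry=54+4=58). clock=54
Op 12: insert a.com -> 10.0.0.1 (expiry=54+4=58). clock=54
Op 13: insert c.com -> 10.0.0.3 (expiry=54+13=67). clock=54
Op 14: tick 10 -> clock=64. purged={a.com,b.com}
Op 15: tick 4 -> clock=68. purged={c.com}
Op 16: tick 4 -> clock=72.
Op 17: tick 9 -> clock=81.
Op 18: insert b.com -> 10.0.0.3 (expiry=81+18=99). clock=81
Op 19: insert b.com -> 10.0.0.3 (expiry=81+6=87). clock=81
Op 20: tick 9 -> clock=90. purged={b.com}
Op 21: insert b.com -> 10.0.0.3 (expiry=90+4=94). clock=90
Final cache (unexpired): {b.com} -> size=1

Answer: 1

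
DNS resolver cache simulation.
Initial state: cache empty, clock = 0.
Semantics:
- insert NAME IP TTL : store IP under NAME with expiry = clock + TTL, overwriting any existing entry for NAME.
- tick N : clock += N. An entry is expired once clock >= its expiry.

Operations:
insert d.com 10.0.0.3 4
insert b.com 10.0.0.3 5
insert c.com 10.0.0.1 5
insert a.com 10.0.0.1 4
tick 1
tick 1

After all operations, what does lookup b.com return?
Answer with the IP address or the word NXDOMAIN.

Op 1: insert d.com -> 10.0.0.3 (expiry=0+4=4). clock=0
Op 2: insert b.com -> 10.0.0.3 (expiry=0+5=5). clock=0
Op 3: insert c.com -> 10.0.0.1 (expiry=0+5=5). clock=0
Op 4: insert a.com -> 10.0.0.1 (expiry=0+4=4). clock=0
Op 5: tick 1 -> clock=1.
Op 6: tick 1 -> clock=2.
lookup b.com: present, ip=10.0.0.3 expiry=5 > clock=2

Answer: 10.0.0.3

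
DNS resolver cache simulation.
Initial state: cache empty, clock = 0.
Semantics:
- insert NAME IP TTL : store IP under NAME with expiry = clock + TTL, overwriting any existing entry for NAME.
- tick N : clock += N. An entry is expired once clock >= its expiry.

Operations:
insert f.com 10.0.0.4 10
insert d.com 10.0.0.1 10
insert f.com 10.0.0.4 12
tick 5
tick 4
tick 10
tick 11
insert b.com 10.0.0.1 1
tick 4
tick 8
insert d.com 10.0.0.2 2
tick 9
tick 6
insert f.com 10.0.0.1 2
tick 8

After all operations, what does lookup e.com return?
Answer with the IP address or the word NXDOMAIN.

Answer: NXDOMAIN

Derivation:
Op 1: insert f.com -> 10.0.0.4 (expiry=0+10=10). clock=0
Op 2: insert d.com -> 10.0.0.1 (expiry=0+10=10). clock=0
Op 3: insert f.com -> 10.0.0.4 (expiry=0+12=12). clock=0
Op 4: tick 5 -> clock=5.
Op 5: tick 4 -> clock=9.
Op 6: tick 10 -> clock=19. purged={d.com,f.com}
Op 7: tick 11 -> clock=30.
Op 8: insert b.com -> 10.0.0.1 (expiry=30+1=31). clock=30
Op 9: tick 4 -> clock=34. purged={b.com}
Op 10: tick 8 -> clock=42.
Op 11: insert d.com -> 10.0.0.2 (expiry=42+2=44). clock=42
Op 12: tick 9 -> clock=51. purged={d.com}
Op 13: tick 6 -> clock=57.
Op 14: insert f.com -> 10.0.0.1 (expiry=57+2=59). clock=57
Op 15: tick 8 -> clock=65. purged={f.com}
lookup e.com: not in cache (expired or never inserted)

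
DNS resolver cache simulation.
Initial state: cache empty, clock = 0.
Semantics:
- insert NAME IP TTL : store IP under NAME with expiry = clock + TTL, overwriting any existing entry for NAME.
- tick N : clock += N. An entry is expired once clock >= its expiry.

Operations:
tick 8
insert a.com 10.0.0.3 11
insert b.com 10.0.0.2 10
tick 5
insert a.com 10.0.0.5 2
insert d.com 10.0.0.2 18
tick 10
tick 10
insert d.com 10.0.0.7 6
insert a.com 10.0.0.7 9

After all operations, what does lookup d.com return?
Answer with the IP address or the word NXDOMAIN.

Answer: 10.0.0.7

Derivation:
Op 1: tick 8 -> clock=8.
Op 2: insert a.com -> 10.0.0.3 (expiry=8+11=19). clock=8
Op 3: insert b.com -> 10.0.0.2 (expiry=8+10=18). clock=8
Op 4: tick 5 -> clock=13.
Op 5: insert a.com -> 10.0.0.5 (expiry=13+2=15). clock=13
Op 6: insert d.com -> 10.0.0.2 (expiry=13+18=31). clock=13
Op 7: tick 10 -> clock=23. purged={a.com,b.com}
Op 8: tick 10 -> clock=33. purged={d.com}
Op 9: insert d.com -> 10.0.0.7 (expiry=33+6=39). clock=33
Op 10: insert a.com -> 10.0.0.7 (expiry=33+9=42). clock=33
lookup d.com: present, ip=10.0.0.7 expiry=39 > clock=33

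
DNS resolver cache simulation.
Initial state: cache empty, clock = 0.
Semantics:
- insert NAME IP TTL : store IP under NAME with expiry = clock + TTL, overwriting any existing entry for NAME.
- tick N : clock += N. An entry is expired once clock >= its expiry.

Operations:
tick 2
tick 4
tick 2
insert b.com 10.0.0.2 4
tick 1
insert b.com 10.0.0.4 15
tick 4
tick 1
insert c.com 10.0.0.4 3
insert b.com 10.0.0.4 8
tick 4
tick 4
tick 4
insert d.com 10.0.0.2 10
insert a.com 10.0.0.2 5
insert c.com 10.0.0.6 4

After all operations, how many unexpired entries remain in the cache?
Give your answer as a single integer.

Op 1: tick 2 -> clock=2.
Op 2: tick 4 -> clock=6.
Op 3: tick 2 -> clock=8.
Op 4: insert b.com -> 10.0.0.2 (expiry=8+4=12). clock=8
Op 5: tick 1 -> clock=9.
Op 6: insert b.com -> 10.0.0.4 (expiry=9+15=24). clock=9
Op 7: tick 4 -> clock=13.
Op 8: tick 1 -> clock=14.
Op 9: insert c.com -> 10.0.0.4 (expiry=14+3=17). clock=14
Op 10: insert b.com -> 10.0.0.4 (expiry=14+8=22). clock=14
Op 11: tick 4 -> clock=18. purged={c.com}
Op 12: tick 4 -> clock=22. purged={b.com}
Op 13: tick 4 -> clock=26.
Op 14: insert d.com -> 10.0.0.2 (expiry=26+10=36). clock=26
Op 15: insert a.com -> 10.0.0.2 (expiry=26+5=31). clock=26
Op 16: insert c.com -> 10.0.0.6 (expiry=26+4=30). clock=26
Final cache (unexpired): {a.com,c.com,d.com} -> size=3

Answer: 3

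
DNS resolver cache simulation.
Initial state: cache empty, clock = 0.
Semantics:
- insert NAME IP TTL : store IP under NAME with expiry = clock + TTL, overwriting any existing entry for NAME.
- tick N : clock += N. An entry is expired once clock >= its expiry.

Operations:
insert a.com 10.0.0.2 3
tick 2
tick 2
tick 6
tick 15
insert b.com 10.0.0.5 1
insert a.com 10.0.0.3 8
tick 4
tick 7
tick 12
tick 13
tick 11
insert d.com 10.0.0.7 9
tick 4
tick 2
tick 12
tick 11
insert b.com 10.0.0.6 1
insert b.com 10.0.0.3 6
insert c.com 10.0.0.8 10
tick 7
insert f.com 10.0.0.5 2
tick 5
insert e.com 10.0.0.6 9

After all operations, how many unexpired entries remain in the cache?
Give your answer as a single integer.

Answer: 1

Derivation:
Op 1: insert a.com -> 10.0.0.2 (expiry=0+3=3). clock=0
Op 2: tick 2 -> clock=2.
Op 3: tick 2 -> clock=4. purged={a.com}
Op 4: tick 6 -> clock=10.
Op 5: tick 15 -> clock=25.
Op 6: insert b.com -> 10.0.0.5 (expiry=25+1=26). clock=25
Op 7: insert a.com -> 10.0.0.3 (expiry=25+8=33). clock=25
Op 8: tick 4 -> clock=29. purged={b.com}
Op 9: tick 7 -> clock=36. purged={a.com}
Op 10: tick 12 -> clock=48.
Op 11: tick 13 -> clock=61.
Op 12: tick 11 -> clock=72.
Op 13: insert d.com -> 10.0.0.7 (expiry=72+9=81). clock=72
Op 14: tick 4 -> clock=76.
Op 15: tick 2 -> clock=78.
Op 16: tick 12 -> clock=90. purged={d.com}
Op 17: tick 11 -> clock=101.
Op 18: insert b.com -> 10.0.0.6 (expiry=101+1=102). clock=101
Op 19: insert b.com -> 10.0.0.3 (expiry=101+6=107). clock=101
Op 20: insert c.com -> 10.0.0.8 (expiry=101+10=111). clock=101
Op 21: tick 7 -> clock=108. purged={b.com}
Op 22: insert f.com -> 10.0.0.5 (expiry=108+2=110). clock=108
Op 23: tick 5 -> clock=113. purged={c.com,f.com}
Op 24: insert e.com -> 10.0.0.6 (expiry=113+9=122). clock=113
Final cache (unexpired): {e.com} -> size=1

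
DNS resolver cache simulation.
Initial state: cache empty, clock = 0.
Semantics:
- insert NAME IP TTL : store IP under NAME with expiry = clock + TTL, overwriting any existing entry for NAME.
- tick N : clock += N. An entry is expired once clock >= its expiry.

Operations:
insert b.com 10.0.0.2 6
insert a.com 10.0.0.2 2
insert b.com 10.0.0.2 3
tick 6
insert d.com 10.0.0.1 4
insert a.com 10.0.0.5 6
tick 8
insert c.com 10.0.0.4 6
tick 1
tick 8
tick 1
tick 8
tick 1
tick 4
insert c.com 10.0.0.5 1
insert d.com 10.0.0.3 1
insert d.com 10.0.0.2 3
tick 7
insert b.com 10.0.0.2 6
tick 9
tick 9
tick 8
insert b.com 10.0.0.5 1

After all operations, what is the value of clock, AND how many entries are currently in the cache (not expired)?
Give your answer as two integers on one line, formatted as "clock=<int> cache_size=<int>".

Answer: clock=70 cache_size=1

Derivation:
Op 1: insert b.com -> 10.0.0.2 (expiry=0+6=6). clock=0
Op 2: insert a.com -> 10.0.0.2 (expiry=0+2=2). clock=0
Op 3: insert b.com -> 10.0.0.2 (expiry=0+3=3). clock=0
Op 4: tick 6 -> clock=6. purged={a.com,b.com}
Op 5: insert d.com -> 10.0.0.1 (expiry=6+4=10). clock=6
Op 6: insert a.com -> 10.0.0.5 (expiry=6+6=12). clock=6
Op 7: tick 8 -> clock=14. purged={a.com,d.com}
Op 8: insert c.com -> 10.0.0.4 (expiry=14+6=20). clock=14
Op 9: tick 1 -> clock=15.
Op 10: tick 8 -> clock=23. purged={c.com}
Op 11: tick 1 -> clock=24.
Op 12: tick 8 -> clock=32.
Op 13: tick 1 -> clock=33.
Op 14: tick 4 -> clock=37.
Op 15: insert c.com -> 10.0.0.5 (expiry=37+1=38). clock=37
Op 16: insert d.com -> 10.0.0.3 (expiry=37+1=38). clock=37
Op 17: insert d.com -> 10.0.0.2 (expiry=37+3=40). clock=37
Op 18: tick 7 -> clock=44. purged={c.com,d.com}
Op 19: insert b.com -> 10.0.0.2 (expiry=44+6=50). clock=44
Op 20: tick 9 -> clock=53. purged={b.com}
Op 21: tick 9 -> clock=62.
Op 22: tick 8 -> clock=70.
Op 23: insert b.com -> 10.0.0.5 (expiry=70+1=71). clock=70
Final clock = 70
Final cache (unexpired): {b.com} -> size=1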